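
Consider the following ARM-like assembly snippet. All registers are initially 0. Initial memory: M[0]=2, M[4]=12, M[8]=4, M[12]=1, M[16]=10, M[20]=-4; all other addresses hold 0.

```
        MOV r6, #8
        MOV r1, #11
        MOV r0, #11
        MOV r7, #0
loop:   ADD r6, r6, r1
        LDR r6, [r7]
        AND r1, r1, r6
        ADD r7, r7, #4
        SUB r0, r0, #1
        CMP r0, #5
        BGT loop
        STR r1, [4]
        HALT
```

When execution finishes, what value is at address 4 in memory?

r6=8
r1=11
r0=11
r7=0
r6=8+11=19
r6=M[0]=2
r1=11&2=2
r7=0+4=4
r0=11-1=10
CMP r0, #5  (cmp 10,5)
BGT loop: taken
r6=2+2=4
r6=M[4]=12
r1=2&12=0
r7=4+4=8
r0=10-1=9
CMP r0, #5  (cmp 9,5)
BGT loop: taken
r6=12+0=12
r6=M[8]=4
r1=0&4=0
r7=8+4=12
r0=9-1=8
CMP r0, #5  (cmp 8,5)
BGT loop: taken
r6=4+0=4
r6=M[12]=1
r1=0&1=0
r7=12+4=16
r0=8-1=7
CMP r0, #5  (cmp 7,5)
BGT loop: taken
r6=1+0=1
r6=M[16]=10
r1=0&10=0
r7=16+4=20
r0=7-1=6
CMP r0, #5  (cmp 6,5)
BGT loop: taken
r6=10+0=10
r6=M[20]=-4
r1=0&(-4)=0
r7=20+4=24
r0=6-1=5
CMP r0, #5  (cmp 5,5)
BGT loop: not taken
STR r1, [4] → M[4]=0
halt.

0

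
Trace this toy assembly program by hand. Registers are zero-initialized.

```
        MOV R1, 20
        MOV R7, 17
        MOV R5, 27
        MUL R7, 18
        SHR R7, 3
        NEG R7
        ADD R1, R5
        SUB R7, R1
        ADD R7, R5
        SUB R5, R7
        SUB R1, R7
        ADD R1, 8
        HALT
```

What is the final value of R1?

113

after MOV R1, 20: R1=20
after MOV R7, 17: R7=17
after MOV R5, 27: R5=27
after MUL R7, 18: R7=17*18=306
after SHR R7, 3: R7=306>>3=38
after NEG R7: R7=-(38)=-38
after ADD R1, R5: R1=20+27=47
after SUB R7, R1: R7=(-38)-47=-85
after ADD R7, R5: R7=(-85)+27=-58
after SUB R5, R7: R5=27-(-58)=85
after SUB R1, R7: R1=47-(-58)=105
after ADD R1, 8: R1=105+8=113
halt.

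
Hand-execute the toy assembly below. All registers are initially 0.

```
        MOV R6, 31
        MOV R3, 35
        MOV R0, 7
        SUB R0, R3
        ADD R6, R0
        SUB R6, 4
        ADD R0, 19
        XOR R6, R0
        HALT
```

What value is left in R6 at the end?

after MOV R6, 31: R6=31
after MOV R3, 35: R3=35
after MOV R0, 7: R0=7
after SUB R0, R3: R0=7-35=-28
after ADD R6, R0: R6=31+(-28)=3
after SUB R6, 4: R6=3-4=-1
after ADD R0, 19: R0=(-28)+19=-9
after XOR R6, R0: R6=(-1)^(-9)=8
halt.

8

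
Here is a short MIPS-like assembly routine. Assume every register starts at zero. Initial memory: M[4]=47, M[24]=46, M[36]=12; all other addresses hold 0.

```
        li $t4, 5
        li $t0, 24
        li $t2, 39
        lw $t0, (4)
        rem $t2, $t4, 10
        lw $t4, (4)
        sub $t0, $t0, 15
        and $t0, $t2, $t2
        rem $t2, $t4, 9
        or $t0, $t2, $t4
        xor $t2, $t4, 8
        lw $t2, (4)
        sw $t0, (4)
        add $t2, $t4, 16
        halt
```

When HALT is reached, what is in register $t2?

63

$t4=5
$t0=24
$t2=39
$t0=M[4]=47
$t2=5%10=5
$t4=M[4]=47
$t0=47-15=32
$t0=5&5=5
$t2=47%9=2
$t0=2|47=47
$t2=47^8=39
$t2=M[4]=47
sw $t0, (4) → M[4]=47
$t2=47+16=63
halt.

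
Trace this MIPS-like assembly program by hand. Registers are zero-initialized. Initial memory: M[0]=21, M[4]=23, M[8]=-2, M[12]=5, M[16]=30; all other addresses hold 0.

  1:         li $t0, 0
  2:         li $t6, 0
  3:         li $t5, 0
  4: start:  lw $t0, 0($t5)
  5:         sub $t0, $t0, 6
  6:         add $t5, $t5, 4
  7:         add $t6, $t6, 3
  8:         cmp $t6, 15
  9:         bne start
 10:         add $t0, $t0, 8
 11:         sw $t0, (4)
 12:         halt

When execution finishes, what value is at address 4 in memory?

32

$t0=0
$t6=0
$t5=0
$t0=M[0]=21
$t0=21-6=15
$t5=0+4=4
$t6=0+3=3
cmp $t6, 15  (cmp 3,15)
bne start: taken
$t0=M[4]=23
$t0=23-6=17
$t5=4+4=8
$t6=3+3=6
cmp $t6, 15  (cmp 6,15)
bne start: taken
$t0=M[8]=-2
$t0=(-2)-6=-8
$t5=8+4=12
$t6=6+3=9
cmp $t6, 15  (cmp 9,15)
bne start: taken
$t0=M[12]=5
$t0=5-6=-1
$t5=12+4=16
$t6=9+3=12
cmp $t6, 15  (cmp 12,15)
bne start: taken
$t0=M[16]=30
$t0=30-6=24
$t5=16+4=20
$t6=12+3=15
cmp $t6, 15  (cmp 15,15)
bne start: not taken
$t0=24+8=32
sw $t0, (4) → M[4]=32
halt.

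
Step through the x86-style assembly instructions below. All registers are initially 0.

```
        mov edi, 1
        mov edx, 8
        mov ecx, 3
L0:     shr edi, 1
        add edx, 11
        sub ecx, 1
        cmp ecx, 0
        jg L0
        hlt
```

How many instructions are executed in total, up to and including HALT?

19

edi=1
edx=8
ecx=3
edi=1>>1=0
edx=8+11=19
ecx=3-1=2
cmp ecx, 0  (cmp 2,0)
jg L0: taken
edi=0>>1=0
edx=19+11=30
ecx=2-1=1
cmp ecx, 0  (cmp 1,0)
jg L0: taken
edi=0>>1=0
edx=30+11=41
ecx=1-1=0
cmp ecx, 0  (cmp 0,0)
jg L0: not taken
halt.
Total executed instructions: 19.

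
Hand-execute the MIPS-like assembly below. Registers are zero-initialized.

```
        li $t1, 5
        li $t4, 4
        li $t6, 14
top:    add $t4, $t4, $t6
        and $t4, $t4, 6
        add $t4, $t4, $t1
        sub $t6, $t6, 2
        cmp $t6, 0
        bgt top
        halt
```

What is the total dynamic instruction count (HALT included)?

46

$t1=5
$t4=4
$t6=14
$t4=4+14=18
$t4=18&6=2
$t4=2+5=7
$t6=14-2=12
cmp $t6, 0  (cmp 12,0)
bgt top: taken
$t4=7+12=19
$t4=19&6=2
$t4=2+5=7
$t6=12-2=10
cmp $t6, 0  (cmp 10,0)
bgt top: taken
$t4=7+10=17
$t4=17&6=0
$t4=0+5=5
$t6=10-2=8
cmp $t6, 0  (cmp 8,0)
bgt top: taken
$t4=5+8=13
$t4=13&6=4
$t4=4+5=9
$t6=8-2=6
cmp $t6, 0  (cmp 6,0)
bgt top: taken
$t4=9+6=15
$t4=15&6=6
$t4=6+5=11
$t6=6-2=4
cmp $t6, 0  (cmp 4,0)
bgt top: taken
$t4=11+4=15
$t4=15&6=6
$t4=6+5=11
$t6=4-2=2
cmp $t6, 0  (cmp 2,0)
bgt top: taken
$t4=11+2=13
$t4=13&6=4
$t4=4+5=9
$t6=2-2=0
cmp $t6, 0  (cmp 0,0)
bgt top: not taken
halt.
Total executed instructions: 46.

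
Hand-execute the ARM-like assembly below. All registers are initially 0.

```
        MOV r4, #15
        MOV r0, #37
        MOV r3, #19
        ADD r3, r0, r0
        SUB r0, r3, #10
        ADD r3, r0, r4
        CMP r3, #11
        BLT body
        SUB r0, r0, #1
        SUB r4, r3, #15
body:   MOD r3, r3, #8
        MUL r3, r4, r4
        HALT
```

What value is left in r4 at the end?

64

r4=15
r0=37
r3=19
r3=37+37=74
r0=74-10=64
r3=64+15=79
CMP r3, #11  (cmp 79,11)
BLT body: not taken
r0=64-1=63
r4=79-15=64
r3=79%8=7
r3=64*64=4096
halt.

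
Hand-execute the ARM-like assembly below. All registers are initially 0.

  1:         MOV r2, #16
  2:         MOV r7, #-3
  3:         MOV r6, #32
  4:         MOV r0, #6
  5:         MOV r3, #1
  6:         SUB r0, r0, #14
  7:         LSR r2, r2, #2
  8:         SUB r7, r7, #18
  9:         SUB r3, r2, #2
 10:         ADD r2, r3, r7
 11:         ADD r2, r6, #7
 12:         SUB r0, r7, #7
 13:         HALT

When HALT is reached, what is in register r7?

r2=16
r7=-3
r6=32
r0=6
r3=1
r0=6-14=-8
r2=16>>2=4
r7=(-3)-18=-21
r3=4-2=2
r2=2+(-21)=-19
r2=32+7=39
r0=(-21)-7=-28
halt.

-21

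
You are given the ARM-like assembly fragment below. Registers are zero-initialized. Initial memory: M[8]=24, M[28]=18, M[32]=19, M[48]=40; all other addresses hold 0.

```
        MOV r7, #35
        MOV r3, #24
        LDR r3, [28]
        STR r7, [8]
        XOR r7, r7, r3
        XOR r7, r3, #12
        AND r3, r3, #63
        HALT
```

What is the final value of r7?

r7=35
r3=24
r3=M[28]=18
STR r7, [8] → M[8]=35
r7=35^18=49
r7=18^12=30
r3=18&63=18
halt.

30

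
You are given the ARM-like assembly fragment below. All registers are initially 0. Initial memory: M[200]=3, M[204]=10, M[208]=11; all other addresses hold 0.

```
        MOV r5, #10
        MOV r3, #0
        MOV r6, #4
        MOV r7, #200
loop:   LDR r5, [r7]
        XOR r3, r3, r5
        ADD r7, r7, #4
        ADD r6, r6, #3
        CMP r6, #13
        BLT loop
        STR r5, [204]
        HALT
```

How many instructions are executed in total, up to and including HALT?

after MOV r5, #10: r5=10
after MOV r3, #0: r3=0
after MOV r6, #4: r6=4
after MOV r7, #200: r7=200
after LDR r5, [r7]: r5=M[200]=3
after XOR r3, r3, r5: r3=0^3=3
after ADD r7, r7, #4: r7=200+4=204
after ADD r6, r6, #3: r6=4+3=7
CMP r6, #13  (cmp 7,13)
BLT loop: taken
after LDR r5, [r7]: r5=M[204]=10
after XOR r3, r3, r5: r3=3^10=9
after ADD r7, r7, #4: r7=204+4=208
after ADD r6, r6, #3: r6=7+3=10
CMP r6, #13  (cmp 10,13)
BLT loop: taken
after LDR r5, [r7]: r5=M[208]=11
after XOR r3, r3, r5: r3=9^11=2
after ADD r7, r7, #4: r7=208+4=212
after ADD r6, r6, #3: r6=10+3=13
CMP r6, #13  (cmp 13,13)
BLT loop: not taken
STR r5, [204] → M[204]=11
halt.
Total executed instructions: 24.

24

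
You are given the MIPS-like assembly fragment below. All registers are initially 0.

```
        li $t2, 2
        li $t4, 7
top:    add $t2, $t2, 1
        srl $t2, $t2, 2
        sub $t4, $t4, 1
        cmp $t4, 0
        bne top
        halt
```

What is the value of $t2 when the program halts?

li $t2, 2 → $t2=2
li $t4, 7 → $t4=7
add $t2, $t2, 1 → $t2=2+1=3
srl $t2, $t2, 2 → $t2=3>>2=0
sub $t4, $t4, 1 → $t4=7-1=6
cmp $t4, 0  (cmp 6,0)
bne top: taken
add $t2, $t2, 1 → $t2=0+1=1
srl $t2, $t2, 2 → $t2=1>>2=0
sub $t4, $t4, 1 → $t4=6-1=5
cmp $t4, 0  (cmp 5,0)
bne top: taken
add $t2, $t2, 1 → $t2=0+1=1
srl $t2, $t2, 2 → $t2=1>>2=0
sub $t4, $t4, 1 → $t4=5-1=4
cmp $t4, 0  (cmp 4,0)
bne top: taken
add $t2, $t2, 1 → $t2=0+1=1
srl $t2, $t2, 2 → $t2=1>>2=0
sub $t4, $t4, 1 → $t4=4-1=3
cmp $t4, 0  (cmp 3,0)
bne top: taken
add $t2, $t2, 1 → $t2=0+1=1
srl $t2, $t2, 2 → $t2=1>>2=0
sub $t4, $t4, 1 → $t4=3-1=2
cmp $t4, 0  (cmp 2,0)
bne top: taken
add $t2, $t2, 1 → $t2=0+1=1
srl $t2, $t2, 2 → $t2=1>>2=0
sub $t4, $t4, 1 → $t4=2-1=1
cmp $t4, 0  (cmp 1,0)
bne top: taken
add $t2, $t2, 1 → $t2=0+1=1
srl $t2, $t2, 2 → $t2=1>>2=0
sub $t4, $t4, 1 → $t4=1-1=0
cmp $t4, 0  (cmp 0,0)
bne top: not taken
halt.

0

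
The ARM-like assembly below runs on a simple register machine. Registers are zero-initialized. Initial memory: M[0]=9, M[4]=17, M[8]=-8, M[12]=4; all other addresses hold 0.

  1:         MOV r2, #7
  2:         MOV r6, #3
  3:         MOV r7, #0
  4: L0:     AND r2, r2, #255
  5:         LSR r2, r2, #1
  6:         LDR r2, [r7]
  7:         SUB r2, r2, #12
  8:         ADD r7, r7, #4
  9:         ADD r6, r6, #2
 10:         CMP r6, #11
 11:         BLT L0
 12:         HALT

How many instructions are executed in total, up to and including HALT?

after MOV r2, #7: r2=7
after MOV r6, #3: r6=3
after MOV r7, #0: r7=0
after AND r2, r2, #255: r2=7&255=7
after LSR r2, r2, #1: r2=7>>1=3
after LDR r2, [r7]: r2=M[0]=9
after SUB r2, r2, #12: r2=9-12=-3
after ADD r7, r7, #4: r7=0+4=4
after ADD r6, r6, #2: r6=3+2=5
CMP r6, #11  (cmp 5,11)
BLT L0: taken
after AND r2, r2, #255: r2=(-3)&255=253
after LSR r2, r2, #1: r2=253>>1=126
after LDR r2, [r7]: r2=M[4]=17
after SUB r2, r2, #12: r2=17-12=5
after ADD r7, r7, #4: r7=4+4=8
after ADD r6, r6, #2: r6=5+2=7
CMP r6, #11  (cmp 7,11)
BLT L0: taken
after AND r2, r2, #255: r2=5&255=5
after LSR r2, r2, #1: r2=5>>1=2
after LDR r2, [r7]: r2=M[8]=-8
after SUB r2, r2, #12: r2=(-8)-12=-20
after ADD r7, r7, #4: r7=8+4=12
after ADD r6, r6, #2: r6=7+2=9
CMP r6, #11  (cmp 9,11)
BLT L0: taken
after AND r2, r2, #255: r2=(-20)&255=236
after LSR r2, r2, #1: r2=236>>1=118
after LDR r2, [r7]: r2=M[12]=4
after SUB r2, r2, #12: r2=4-12=-8
after ADD r7, r7, #4: r7=12+4=16
after ADD r6, r6, #2: r6=9+2=11
CMP r6, #11  (cmp 11,11)
BLT L0: not taken
halt.
Total executed instructions: 36.

36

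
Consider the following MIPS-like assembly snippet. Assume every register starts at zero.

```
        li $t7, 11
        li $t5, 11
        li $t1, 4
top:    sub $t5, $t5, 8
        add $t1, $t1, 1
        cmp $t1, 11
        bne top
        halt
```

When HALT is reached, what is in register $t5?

-45

after li $t7, 11: $t7=11
after li $t5, 11: $t5=11
after li $t1, 4: $t1=4
after sub $t5, $t5, 8: $t5=11-8=3
after add $t1, $t1, 1: $t1=4+1=5
cmp $t1, 11  (cmp 5,11)
bne top: taken
after sub $t5, $t5, 8: $t5=3-8=-5
after add $t1, $t1, 1: $t1=5+1=6
cmp $t1, 11  (cmp 6,11)
bne top: taken
after sub $t5, $t5, 8: $t5=(-5)-8=-13
after add $t1, $t1, 1: $t1=6+1=7
cmp $t1, 11  (cmp 7,11)
bne top: taken
after sub $t5, $t5, 8: $t5=(-13)-8=-21
after add $t1, $t1, 1: $t1=7+1=8
cmp $t1, 11  (cmp 8,11)
bne top: taken
after sub $t5, $t5, 8: $t5=(-21)-8=-29
after add $t1, $t1, 1: $t1=8+1=9
cmp $t1, 11  (cmp 9,11)
bne top: taken
after sub $t5, $t5, 8: $t5=(-29)-8=-37
after add $t1, $t1, 1: $t1=9+1=10
cmp $t1, 11  (cmp 10,11)
bne top: taken
after sub $t5, $t5, 8: $t5=(-37)-8=-45
after add $t1, $t1, 1: $t1=10+1=11
cmp $t1, 11  (cmp 11,11)
bne top: not taken
halt.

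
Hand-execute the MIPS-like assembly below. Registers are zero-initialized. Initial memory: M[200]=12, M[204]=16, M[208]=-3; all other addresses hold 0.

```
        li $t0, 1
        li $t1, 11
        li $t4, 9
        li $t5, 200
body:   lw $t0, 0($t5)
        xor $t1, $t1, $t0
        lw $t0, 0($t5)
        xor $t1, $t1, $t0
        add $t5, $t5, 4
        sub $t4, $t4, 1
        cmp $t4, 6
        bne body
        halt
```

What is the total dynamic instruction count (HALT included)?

29

li $t0, 1 → $t0=1
li $t1, 11 → $t1=11
li $t4, 9 → $t4=9
li $t5, 200 → $t5=200
lw $t0, 0($t5) → $t0=M[200]=12
xor $t1, $t1, $t0 → $t1=11^12=7
lw $t0, 0($t5) → $t0=M[200]=12
xor $t1, $t1, $t0 → $t1=7^12=11
add $t5, $t5, 4 → $t5=200+4=204
sub $t4, $t4, 1 → $t4=9-1=8
cmp $t4, 6  (cmp 8,6)
bne body: taken
lw $t0, 0($t5) → $t0=M[204]=16
xor $t1, $t1, $t0 → $t1=11^16=27
lw $t0, 0($t5) → $t0=M[204]=16
xor $t1, $t1, $t0 → $t1=27^16=11
add $t5, $t5, 4 → $t5=204+4=208
sub $t4, $t4, 1 → $t4=8-1=7
cmp $t4, 6  (cmp 7,6)
bne body: taken
lw $t0, 0($t5) → $t0=M[208]=-3
xor $t1, $t1, $t0 → $t1=11^(-3)=-10
lw $t0, 0($t5) → $t0=M[208]=-3
xor $t1, $t1, $t0 → $t1=(-10)^(-3)=11
add $t5, $t5, 4 → $t5=208+4=212
sub $t4, $t4, 1 → $t4=7-1=6
cmp $t4, 6  (cmp 6,6)
bne body: not taken
halt.
Total executed instructions: 29.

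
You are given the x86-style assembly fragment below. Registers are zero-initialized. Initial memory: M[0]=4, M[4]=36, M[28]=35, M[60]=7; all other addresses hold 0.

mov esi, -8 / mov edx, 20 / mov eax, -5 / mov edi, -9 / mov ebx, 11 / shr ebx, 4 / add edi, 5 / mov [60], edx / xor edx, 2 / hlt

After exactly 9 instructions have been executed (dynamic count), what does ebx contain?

mov esi, -8 → esi=-8
mov edx, 20 → edx=20
mov eax, -5 → eax=-5
mov edi, -9 → edi=-9
mov ebx, 11 → ebx=11
shr ebx, 4 → ebx=11>>4=0
add edi, 5 → edi=(-9)+5=-4
mov [60], edx → M[60]=20
xor edx, 2 → edx=20^2=22
After step 9: ebx = 0.

0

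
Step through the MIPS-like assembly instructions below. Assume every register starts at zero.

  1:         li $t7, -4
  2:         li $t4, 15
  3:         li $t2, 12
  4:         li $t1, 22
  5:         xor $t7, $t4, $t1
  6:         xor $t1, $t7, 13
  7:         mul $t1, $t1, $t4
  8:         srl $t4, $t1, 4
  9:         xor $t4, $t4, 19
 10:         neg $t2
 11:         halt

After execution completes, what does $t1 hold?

$t7=-4
$t4=15
$t2=12
$t1=22
$t7=15^22=25
$t1=25^13=20
$t1=20*15=300
$t4=300>>4=18
$t4=18^19=1
$t2=-(12)=-12
halt.

300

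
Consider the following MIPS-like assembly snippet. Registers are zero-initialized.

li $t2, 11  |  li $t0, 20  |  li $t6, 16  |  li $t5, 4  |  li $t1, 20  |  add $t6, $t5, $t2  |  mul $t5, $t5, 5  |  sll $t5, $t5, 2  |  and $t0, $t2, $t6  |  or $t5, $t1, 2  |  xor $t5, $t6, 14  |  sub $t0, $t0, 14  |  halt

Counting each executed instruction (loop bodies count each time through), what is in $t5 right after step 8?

80

$t2=11
$t0=20
$t6=16
$t5=4
$t1=20
$t6=4+11=15
$t5=4*5=20
$t5=20<<2=80
After step 8: $t5 = 80.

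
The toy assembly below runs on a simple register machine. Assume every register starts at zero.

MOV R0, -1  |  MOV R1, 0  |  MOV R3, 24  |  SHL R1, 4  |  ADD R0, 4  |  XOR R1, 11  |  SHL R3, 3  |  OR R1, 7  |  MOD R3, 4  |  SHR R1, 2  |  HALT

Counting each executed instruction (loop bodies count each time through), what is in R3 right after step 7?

192

MOV R0, -1 → R0=-1
MOV R1, 0 → R1=0
MOV R3, 24 → R3=24
SHL R1, 4 → R1=0<<4=0
ADD R0, 4 → R0=(-1)+4=3
XOR R1, 11 → R1=0^11=11
SHL R3, 3 → R3=24<<3=192
After step 7: R3 = 192.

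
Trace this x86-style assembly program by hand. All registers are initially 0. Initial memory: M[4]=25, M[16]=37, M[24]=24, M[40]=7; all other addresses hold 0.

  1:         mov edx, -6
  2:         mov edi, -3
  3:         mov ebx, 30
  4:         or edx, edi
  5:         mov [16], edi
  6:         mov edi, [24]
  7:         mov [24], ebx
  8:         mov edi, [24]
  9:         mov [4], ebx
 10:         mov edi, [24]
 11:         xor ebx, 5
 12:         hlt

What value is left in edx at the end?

edx=-6
edi=-3
ebx=30
edx=(-6)|(-3)=-1
mov [16], edi → M[16]=-3
edi=M[24]=24
mov [24], ebx → M[24]=30
edi=M[24]=30
mov [4], ebx → M[4]=30
edi=M[24]=30
ebx=30^5=27
halt.

-1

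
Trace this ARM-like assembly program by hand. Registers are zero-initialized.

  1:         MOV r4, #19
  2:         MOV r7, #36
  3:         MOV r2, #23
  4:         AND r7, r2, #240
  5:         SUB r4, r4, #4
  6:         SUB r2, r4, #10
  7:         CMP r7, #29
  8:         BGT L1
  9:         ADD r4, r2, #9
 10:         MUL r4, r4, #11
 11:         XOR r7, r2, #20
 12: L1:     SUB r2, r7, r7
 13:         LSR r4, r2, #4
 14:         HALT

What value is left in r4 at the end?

MOV r4, #19 → r4=19
MOV r7, #36 → r7=36
MOV r2, #23 → r2=23
AND r7, r2, #240 → r7=23&240=16
SUB r4, r4, #4 → r4=19-4=15
SUB r2, r4, #10 → r2=15-10=5
CMP r7, #29  (cmp 16,29)
BGT L1: not taken
ADD r4, r2, #9 → r4=5+9=14
MUL r4, r4, #11 → r4=14*11=154
XOR r7, r2, #20 → r7=5^20=17
SUB r2, r7, r7 → r2=17-17=0
LSR r4, r2, #4 → r4=0>>4=0
halt.

0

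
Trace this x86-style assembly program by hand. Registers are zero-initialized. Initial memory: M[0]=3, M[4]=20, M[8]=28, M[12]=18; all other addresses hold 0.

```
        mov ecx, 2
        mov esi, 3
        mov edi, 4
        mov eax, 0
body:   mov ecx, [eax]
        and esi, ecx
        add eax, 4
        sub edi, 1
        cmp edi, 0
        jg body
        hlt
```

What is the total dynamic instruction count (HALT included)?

29

ecx=2
esi=3
edi=4
eax=0
ecx=M[0]=3
esi=3&3=3
eax=0+4=4
edi=4-1=3
cmp edi, 0  (cmp 3,0)
jg body: taken
ecx=M[4]=20
esi=3&20=0
eax=4+4=8
edi=3-1=2
cmp edi, 0  (cmp 2,0)
jg body: taken
ecx=M[8]=28
esi=0&28=0
eax=8+4=12
edi=2-1=1
cmp edi, 0  (cmp 1,0)
jg body: taken
ecx=M[12]=18
esi=0&18=0
eax=12+4=16
edi=1-1=0
cmp edi, 0  (cmp 0,0)
jg body: not taken
halt.
Total executed instructions: 29.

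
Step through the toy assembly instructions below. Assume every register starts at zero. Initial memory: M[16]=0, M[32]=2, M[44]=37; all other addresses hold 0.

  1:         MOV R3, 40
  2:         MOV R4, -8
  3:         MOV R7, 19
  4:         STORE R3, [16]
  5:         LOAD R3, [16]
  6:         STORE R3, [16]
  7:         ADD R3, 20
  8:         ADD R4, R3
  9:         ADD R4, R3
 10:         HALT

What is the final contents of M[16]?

MOV R3, 40 → R3=40
MOV R4, -8 → R4=-8
MOV R7, 19 → R7=19
STORE R3, [16] → M[16]=40
LOAD R3, [16] → R3=M[16]=40
STORE R3, [16] → M[16]=40
ADD R3, 20 → R3=40+20=60
ADD R4, R3 → R4=(-8)+60=52
ADD R4, R3 → R4=52+60=112
halt.

40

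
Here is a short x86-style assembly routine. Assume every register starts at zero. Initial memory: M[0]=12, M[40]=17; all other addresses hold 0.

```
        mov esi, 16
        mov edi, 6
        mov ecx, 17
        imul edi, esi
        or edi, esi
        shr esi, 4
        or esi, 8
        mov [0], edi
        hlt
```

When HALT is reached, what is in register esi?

9

after mov esi, 16: esi=16
after mov edi, 6: edi=6
after mov ecx, 17: ecx=17
after imul edi, esi: edi=6*16=96
after or edi, esi: edi=96|16=112
after shr esi, 4: esi=16>>4=1
after or esi, 8: esi=1|8=9
mov [0], edi → M[0]=112
halt.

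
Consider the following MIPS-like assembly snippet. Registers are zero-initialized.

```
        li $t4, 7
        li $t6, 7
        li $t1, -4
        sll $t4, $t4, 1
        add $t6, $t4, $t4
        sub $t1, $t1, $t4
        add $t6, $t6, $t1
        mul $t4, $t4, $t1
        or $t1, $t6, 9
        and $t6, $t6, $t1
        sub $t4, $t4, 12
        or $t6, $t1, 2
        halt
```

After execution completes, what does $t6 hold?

after li $t4, 7: $t4=7
after li $t6, 7: $t6=7
after li $t1, -4: $t1=-4
after sll $t4, $t4, 1: $t4=7<<1=14
after add $t6, $t4, $t4: $t6=14+14=28
after sub $t1, $t1, $t4: $t1=(-4)-14=-18
after add $t6, $t6, $t1: $t6=28+(-18)=10
after mul $t4, $t4, $t1: $t4=14*(-18)=-252
after or $t1, $t6, 9: $t1=10|9=11
after and $t6, $t6, $t1: $t6=10&11=10
after sub $t4, $t4, 12: $t4=(-252)-12=-264
after or $t6, $t1, 2: $t6=11|2=11
halt.

11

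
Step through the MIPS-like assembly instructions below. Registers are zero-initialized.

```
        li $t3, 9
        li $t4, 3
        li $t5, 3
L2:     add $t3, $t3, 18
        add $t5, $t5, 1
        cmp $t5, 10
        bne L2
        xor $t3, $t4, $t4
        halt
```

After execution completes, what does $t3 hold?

0

$t3=9
$t4=3
$t5=3
$t3=9+18=27
$t5=3+1=4
cmp $t5, 10  (cmp 4,10)
bne L2: taken
$t3=27+18=45
$t5=4+1=5
cmp $t5, 10  (cmp 5,10)
bne L2: taken
$t3=45+18=63
$t5=5+1=6
cmp $t5, 10  (cmp 6,10)
bne L2: taken
$t3=63+18=81
$t5=6+1=7
cmp $t5, 10  (cmp 7,10)
bne L2: taken
$t3=81+18=99
$t5=7+1=8
cmp $t5, 10  (cmp 8,10)
bne L2: taken
$t3=99+18=117
$t5=8+1=9
cmp $t5, 10  (cmp 9,10)
bne L2: taken
$t3=117+18=135
$t5=9+1=10
cmp $t5, 10  (cmp 10,10)
bne L2: not taken
$t3=3^3=0
halt.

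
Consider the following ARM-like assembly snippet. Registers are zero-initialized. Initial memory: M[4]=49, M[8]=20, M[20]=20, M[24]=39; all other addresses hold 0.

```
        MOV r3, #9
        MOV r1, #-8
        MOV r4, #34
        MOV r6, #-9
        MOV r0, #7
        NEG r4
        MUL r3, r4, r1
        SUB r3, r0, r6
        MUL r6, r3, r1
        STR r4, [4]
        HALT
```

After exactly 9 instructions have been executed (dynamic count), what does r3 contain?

16

MOV r3, #9 → r3=9
MOV r1, #-8 → r1=-8
MOV r4, #34 → r4=34
MOV r6, #-9 → r6=-9
MOV r0, #7 → r0=7
NEG r4 → r4=-(34)=-34
MUL r3, r4, r1 → r3=(-34)*(-8)=272
SUB r3, r0, r6 → r3=7-(-9)=16
MUL r6, r3, r1 → r6=16*(-8)=-128
After step 9: r3 = 16.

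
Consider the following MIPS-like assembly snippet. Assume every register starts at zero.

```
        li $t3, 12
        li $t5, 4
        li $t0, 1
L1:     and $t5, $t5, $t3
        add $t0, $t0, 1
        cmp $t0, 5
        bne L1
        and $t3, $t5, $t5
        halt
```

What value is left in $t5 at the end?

4

after li $t3, 12: $t3=12
after li $t5, 4: $t5=4
after li $t0, 1: $t0=1
after and $t5, $t5, $t3: $t5=4&12=4
after add $t0, $t0, 1: $t0=1+1=2
cmp $t0, 5  (cmp 2,5)
bne L1: taken
after and $t5, $t5, $t3: $t5=4&12=4
after add $t0, $t0, 1: $t0=2+1=3
cmp $t0, 5  (cmp 3,5)
bne L1: taken
after and $t5, $t5, $t3: $t5=4&12=4
after add $t0, $t0, 1: $t0=3+1=4
cmp $t0, 5  (cmp 4,5)
bne L1: taken
after and $t5, $t5, $t3: $t5=4&12=4
after add $t0, $t0, 1: $t0=4+1=5
cmp $t0, 5  (cmp 5,5)
bne L1: not taken
after and $t3, $t5, $t5: $t3=4&4=4
halt.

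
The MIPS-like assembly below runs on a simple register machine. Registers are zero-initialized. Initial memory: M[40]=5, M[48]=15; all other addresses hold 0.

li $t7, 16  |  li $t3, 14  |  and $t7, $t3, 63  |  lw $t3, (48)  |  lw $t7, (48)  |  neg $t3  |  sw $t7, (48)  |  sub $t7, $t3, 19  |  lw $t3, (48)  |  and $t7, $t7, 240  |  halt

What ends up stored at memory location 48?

after li $t7, 16: $t7=16
after li $t3, 14: $t3=14
after and $t7, $t3, 63: $t7=14&63=14
after lw $t3, (48): $t3=M[48]=15
after lw $t7, (48): $t7=M[48]=15
after neg $t3: $t3=-(15)=-15
sw $t7, (48) → M[48]=15
after sub $t7, $t3, 19: $t7=(-15)-19=-34
after lw $t3, (48): $t3=M[48]=15
after and $t7, $t7, 240: $t7=(-34)&240=208
halt.

15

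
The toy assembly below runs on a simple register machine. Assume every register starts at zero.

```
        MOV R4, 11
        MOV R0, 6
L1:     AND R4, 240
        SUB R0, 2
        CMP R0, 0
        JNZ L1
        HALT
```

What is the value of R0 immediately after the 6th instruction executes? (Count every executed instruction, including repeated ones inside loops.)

4

after MOV R4, 11: R4=11
after MOV R0, 6: R0=6
after AND R4, 240: R4=11&240=0
after SUB R0, 2: R0=6-2=4
CMP R0, 0  (cmp 4,0)
JNZ L1: taken
After step 6: R0 = 4.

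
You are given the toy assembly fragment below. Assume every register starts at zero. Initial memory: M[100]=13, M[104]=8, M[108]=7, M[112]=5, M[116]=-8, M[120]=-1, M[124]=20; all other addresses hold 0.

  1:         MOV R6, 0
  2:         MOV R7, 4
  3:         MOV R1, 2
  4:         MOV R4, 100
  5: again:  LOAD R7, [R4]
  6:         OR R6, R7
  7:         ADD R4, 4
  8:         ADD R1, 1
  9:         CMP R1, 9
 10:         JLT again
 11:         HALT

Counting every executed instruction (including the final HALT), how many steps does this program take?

47

after MOV R6, 0: R6=0
after MOV R7, 4: R7=4
after MOV R1, 2: R1=2
after MOV R4, 100: R4=100
after LOAD R7, [R4]: R7=M[100]=13
after OR R6, R7: R6=0|13=13
after ADD R4, 4: R4=100+4=104
after ADD R1, 1: R1=2+1=3
CMP R1, 9  (cmp 3,9)
JLT again: taken
after LOAD R7, [R4]: R7=M[104]=8
after OR R6, R7: R6=13|8=13
after ADD R4, 4: R4=104+4=108
after ADD R1, 1: R1=3+1=4
CMP R1, 9  (cmp 4,9)
JLT again: taken
after LOAD R7, [R4]: R7=M[108]=7
after OR R6, R7: R6=13|7=15
after ADD R4, 4: R4=108+4=112
after ADD R1, 1: R1=4+1=5
CMP R1, 9  (cmp 5,9)
JLT again: taken
after LOAD R7, [R4]: R7=M[112]=5
after OR R6, R7: R6=15|5=15
after ADD R4, 4: R4=112+4=116
after ADD R1, 1: R1=5+1=6
CMP R1, 9  (cmp 6,9)
JLT again: taken
after LOAD R7, [R4]: R7=M[116]=-8
after OR R6, R7: R6=15|(-8)=-1
after ADD R4, 4: R4=116+4=120
after ADD R1, 1: R1=6+1=7
CMP R1, 9  (cmp 7,9)
JLT again: taken
after LOAD R7, [R4]: R7=M[120]=-1
after OR R6, R7: R6=(-1)|(-1)=-1
after ADD R4, 4: R4=120+4=124
after ADD R1, 1: R1=7+1=8
CMP R1, 9  (cmp 8,9)
JLT again: taken
after LOAD R7, [R4]: R7=M[124]=20
after OR R6, R7: R6=(-1)|20=-1
after ADD R4, 4: R4=124+4=128
after ADD R1, 1: R1=8+1=9
CMP R1, 9  (cmp 9,9)
JLT again: not taken
halt.
Total executed instructions: 47.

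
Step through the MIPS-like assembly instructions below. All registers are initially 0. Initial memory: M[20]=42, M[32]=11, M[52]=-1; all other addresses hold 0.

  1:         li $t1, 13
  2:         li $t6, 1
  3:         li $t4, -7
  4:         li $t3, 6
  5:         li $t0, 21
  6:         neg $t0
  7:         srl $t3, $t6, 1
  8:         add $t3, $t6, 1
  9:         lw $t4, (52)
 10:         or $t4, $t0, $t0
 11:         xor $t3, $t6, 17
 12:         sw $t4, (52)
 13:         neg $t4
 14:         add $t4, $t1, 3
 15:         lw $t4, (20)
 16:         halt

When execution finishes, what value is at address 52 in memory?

-21

li $t1, 13 → $t1=13
li $t6, 1 → $t6=1
li $t4, -7 → $t4=-7
li $t3, 6 → $t3=6
li $t0, 21 → $t0=21
neg $t0 → $t0=-(21)=-21
srl $t3, $t6, 1 → $t3=1>>1=0
add $t3, $t6, 1 → $t3=1+1=2
lw $t4, (52) → $t4=M[52]=-1
or $t4, $t0, $t0 → $t4=(-21)|(-21)=-21
xor $t3, $t6, 17 → $t3=1^17=16
sw $t4, (52) → M[52]=-21
neg $t4 → $t4=-(-21)=21
add $t4, $t1, 3 → $t4=13+3=16
lw $t4, (20) → $t4=M[20]=42
halt.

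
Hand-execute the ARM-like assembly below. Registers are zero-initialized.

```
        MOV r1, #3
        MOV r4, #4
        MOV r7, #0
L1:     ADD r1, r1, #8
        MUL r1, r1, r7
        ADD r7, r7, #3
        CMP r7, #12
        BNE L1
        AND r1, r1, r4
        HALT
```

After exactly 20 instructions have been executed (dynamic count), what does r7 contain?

after MOV r1, #3: r1=3
after MOV r4, #4: r4=4
after MOV r7, #0: r7=0
after ADD r1, r1, #8: r1=3+8=11
after MUL r1, r1, r7: r1=11*0=0
after ADD r7, r7, #3: r7=0+3=3
CMP r7, #12  (cmp 3,12)
BNE L1: taken
after ADD r1, r1, #8: r1=0+8=8
after MUL r1, r1, r7: r1=8*3=24
after ADD r7, r7, #3: r7=3+3=6
CMP r7, #12  (cmp 6,12)
BNE L1: taken
after ADD r1, r1, #8: r1=24+8=32
after MUL r1, r1, r7: r1=32*6=192
after ADD r7, r7, #3: r7=6+3=9
CMP r7, #12  (cmp 9,12)
BNE L1: taken
after ADD r1, r1, #8: r1=192+8=200
after MUL r1, r1, r7: r1=200*9=1800
After step 20: r7 = 9.

9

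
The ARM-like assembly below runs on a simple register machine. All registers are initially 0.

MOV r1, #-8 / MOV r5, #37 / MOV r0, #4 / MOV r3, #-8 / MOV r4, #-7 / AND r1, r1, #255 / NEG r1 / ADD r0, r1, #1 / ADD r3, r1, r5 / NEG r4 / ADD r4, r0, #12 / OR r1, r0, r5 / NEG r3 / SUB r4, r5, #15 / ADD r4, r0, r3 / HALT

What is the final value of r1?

MOV r1, #-8 → r1=-8
MOV r5, #37 → r5=37
MOV r0, #4 → r0=4
MOV r3, #-8 → r3=-8
MOV r4, #-7 → r4=-7
AND r1, r1, #255 → r1=(-8)&255=248
NEG r1 → r1=-(248)=-248
ADD r0, r1, #1 → r0=(-248)+1=-247
ADD r3, r1, r5 → r3=(-248)+37=-211
NEG r4 → r4=-(-7)=7
ADD r4, r0, #12 → r4=(-247)+12=-235
OR r1, r0, r5 → r1=(-247)|37=-211
NEG r3 → r3=-(-211)=211
SUB r4, r5, #15 → r4=37-15=22
ADD r4, r0, r3 → r4=(-247)+211=-36
halt.

-211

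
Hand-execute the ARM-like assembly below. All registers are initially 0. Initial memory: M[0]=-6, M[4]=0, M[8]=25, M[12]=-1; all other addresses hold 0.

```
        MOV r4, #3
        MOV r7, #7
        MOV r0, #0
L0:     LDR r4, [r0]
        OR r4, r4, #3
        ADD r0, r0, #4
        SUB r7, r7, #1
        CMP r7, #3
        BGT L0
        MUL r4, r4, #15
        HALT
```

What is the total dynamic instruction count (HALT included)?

29

MOV r4, #3 → r4=3
MOV r7, #7 → r7=7
MOV r0, #0 → r0=0
LDR r4, [r0] → r4=M[0]=-6
OR r4, r4, #3 → r4=(-6)|3=-5
ADD r0, r0, #4 → r0=0+4=4
SUB r7, r7, #1 → r7=7-1=6
CMP r7, #3  (cmp 6,3)
BGT L0: taken
LDR r4, [r0] → r4=M[4]=0
OR r4, r4, #3 → r4=0|3=3
ADD r0, r0, #4 → r0=4+4=8
SUB r7, r7, #1 → r7=6-1=5
CMP r7, #3  (cmp 5,3)
BGT L0: taken
LDR r4, [r0] → r4=M[8]=25
OR r4, r4, #3 → r4=25|3=27
ADD r0, r0, #4 → r0=8+4=12
SUB r7, r7, #1 → r7=5-1=4
CMP r7, #3  (cmp 4,3)
BGT L0: taken
LDR r4, [r0] → r4=M[12]=-1
OR r4, r4, #3 → r4=(-1)|3=-1
ADD r0, r0, #4 → r0=12+4=16
SUB r7, r7, #1 → r7=4-1=3
CMP r7, #3  (cmp 3,3)
BGT L0: not taken
MUL r4, r4, #15 → r4=(-1)*15=-15
halt.
Total executed instructions: 29.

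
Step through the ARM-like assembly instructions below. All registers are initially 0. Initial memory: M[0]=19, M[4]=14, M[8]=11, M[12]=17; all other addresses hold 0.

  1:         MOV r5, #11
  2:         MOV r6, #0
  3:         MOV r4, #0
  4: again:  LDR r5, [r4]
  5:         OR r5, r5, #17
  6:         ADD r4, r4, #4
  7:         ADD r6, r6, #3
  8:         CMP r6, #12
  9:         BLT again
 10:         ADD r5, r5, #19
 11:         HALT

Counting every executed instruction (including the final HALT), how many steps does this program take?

29

MOV r5, #11 → r5=11
MOV r6, #0 → r6=0
MOV r4, #0 → r4=0
LDR r5, [r4] → r5=M[0]=19
OR r5, r5, #17 → r5=19|17=19
ADD r4, r4, #4 → r4=0+4=4
ADD r6, r6, #3 → r6=0+3=3
CMP r6, #12  (cmp 3,12)
BLT again: taken
LDR r5, [r4] → r5=M[4]=14
OR r5, r5, #17 → r5=14|17=31
ADD r4, r4, #4 → r4=4+4=8
ADD r6, r6, #3 → r6=3+3=6
CMP r6, #12  (cmp 6,12)
BLT again: taken
LDR r5, [r4] → r5=M[8]=11
OR r5, r5, #17 → r5=11|17=27
ADD r4, r4, #4 → r4=8+4=12
ADD r6, r6, #3 → r6=6+3=9
CMP r6, #12  (cmp 9,12)
BLT again: taken
LDR r5, [r4] → r5=M[12]=17
OR r5, r5, #17 → r5=17|17=17
ADD r4, r4, #4 → r4=12+4=16
ADD r6, r6, #3 → r6=9+3=12
CMP r6, #12  (cmp 12,12)
BLT again: not taken
ADD r5, r5, #19 → r5=17+19=36
halt.
Total executed instructions: 29.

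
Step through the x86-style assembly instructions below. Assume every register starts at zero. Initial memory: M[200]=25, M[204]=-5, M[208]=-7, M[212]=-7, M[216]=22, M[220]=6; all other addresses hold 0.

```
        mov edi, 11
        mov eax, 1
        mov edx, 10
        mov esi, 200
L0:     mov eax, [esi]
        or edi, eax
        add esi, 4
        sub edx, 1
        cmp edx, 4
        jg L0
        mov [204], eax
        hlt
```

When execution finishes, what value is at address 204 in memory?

6

after mov edi, 11: edi=11
after mov eax, 1: eax=1
after mov edx, 10: edx=10
after mov esi, 200: esi=200
after mov eax, [esi]: eax=M[200]=25
after or edi, eax: edi=11|25=27
after add esi, 4: esi=200+4=204
after sub edx, 1: edx=10-1=9
cmp edx, 4  (cmp 9,4)
jg L0: taken
after mov eax, [esi]: eax=M[204]=-5
after or edi, eax: edi=27|(-5)=-5
after add esi, 4: esi=204+4=208
after sub edx, 1: edx=9-1=8
cmp edx, 4  (cmp 8,4)
jg L0: taken
after mov eax, [esi]: eax=M[208]=-7
after or edi, eax: edi=(-5)|(-7)=-5
after add esi, 4: esi=208+4=212
after sub edx, 1: edx=8-1=7
cmp edx, 4  (cmp 7,4)
jg L0: taken
after mov eax, [esi]: eax=M[212]=-7
after or edi, eax: edi=(-5)|(-7)=-5
after add esi, 4: esi=212+4=216
after sub edx, 1: edx=7-1=6
cmp edx, 4  (cmp 6,4)
jg L0: taken
after mov eax, [esi]: eax=M[216]=22
after or edi, eax: edi=(-5)|22=-1
after add esi, 4: esi=216+4=220
after sub edx, 1: edx=6-1=5
cmp edx, 4  (cmp 5,4)
jg L0: taken
after mov eax, [esi]: eax=M[220]=6
after or edi, eax: edi=(-1)|6=-1
after add esi, 4: esi=220+4=224
after sub edx, 1: edx=5-1=4
cmp edx, 4  (cmp 4,4)
jg L0: not taken
mov [204], eax → M[204]=6
halt.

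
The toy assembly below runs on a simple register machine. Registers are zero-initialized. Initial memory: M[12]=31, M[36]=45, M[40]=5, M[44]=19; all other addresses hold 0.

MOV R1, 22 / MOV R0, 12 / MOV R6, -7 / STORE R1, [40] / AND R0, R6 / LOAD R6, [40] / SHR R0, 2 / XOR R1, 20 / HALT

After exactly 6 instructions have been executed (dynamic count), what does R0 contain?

8

MOV R1, 22 → R1=22
MOV R0, 12 → R0=12
MOV R6, -7 → R6=-7
STORE R1, [40] → M[40]=22
AND R0, R6 → R0=12&(-7)=8
LOAD R6, [40] → R6=M[40]=22
After step 6: R0 = 8.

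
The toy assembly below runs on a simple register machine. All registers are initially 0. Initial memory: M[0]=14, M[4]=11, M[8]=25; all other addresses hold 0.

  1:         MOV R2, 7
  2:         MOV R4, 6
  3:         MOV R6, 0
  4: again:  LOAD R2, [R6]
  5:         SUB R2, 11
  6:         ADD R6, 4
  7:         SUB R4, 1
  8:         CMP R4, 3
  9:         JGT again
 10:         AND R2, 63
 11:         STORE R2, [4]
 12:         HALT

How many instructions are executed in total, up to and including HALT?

MOV R2, 7 → R2=7
MOV R4, 6 → R4=6
MOV R6, 0 → R6=0
LOAD R2, [R6] → R2=M[0]=14
SUB R2, 11 → R2=14-11=3
ADD R6, 4 → R6=0+4=4
SUB R4, 1 → R4=6-1=5
CMP R4, 3  (cmp 5,3)
JGT again: taken
LOAD R2, [R6] → R2=M[4]=11
SUB R2, 11 → R2=11-11=0
ADD R6, 4 → R6=4+4=8
SUB R4, 1 → R4=5-1=4
CMP R4, 3  (cmp 4,3)
JGT again: taken
LOAD R2, [R6] → R2=M[8]=25
SUB R2, 11 → R2=25-11=14
ADD R6, 4 → R6=8+4=12
SUB R4, 1 → R4=4-1=3
CMP R4, 3  (cmp 3,3)
JGT again: not taken
AND R2, 63 → R2=14&63=14
STORE R2, [4] → M[4]=14
halt.
Total executed instructions: 24.

24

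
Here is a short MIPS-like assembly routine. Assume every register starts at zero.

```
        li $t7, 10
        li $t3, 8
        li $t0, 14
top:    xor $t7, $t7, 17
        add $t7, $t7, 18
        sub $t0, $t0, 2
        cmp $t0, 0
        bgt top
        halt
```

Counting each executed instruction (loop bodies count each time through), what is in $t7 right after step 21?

114

$t7=10
$t3=8
$t0=14
$t7=10^17=27
$t7=27+18=45
$t0=14-2=12
cmp $t0, 0  (cmp 12,0)
bgt top: taken
$t7=45^17=60
$t7=60+18=78
$t0=12-2=10
cmp $t0, 0  (cmp 10,0)
bgt top: taken
$t7=78^17=95
$t7=95+18=113
$t0=10-2=8
cmp $t0, 0  (cmp 8,0)
bgt top: taken
$t7=113^17=96
$t7=96+18=114
$t0=8-2=6
After step 21: $t7 = 114.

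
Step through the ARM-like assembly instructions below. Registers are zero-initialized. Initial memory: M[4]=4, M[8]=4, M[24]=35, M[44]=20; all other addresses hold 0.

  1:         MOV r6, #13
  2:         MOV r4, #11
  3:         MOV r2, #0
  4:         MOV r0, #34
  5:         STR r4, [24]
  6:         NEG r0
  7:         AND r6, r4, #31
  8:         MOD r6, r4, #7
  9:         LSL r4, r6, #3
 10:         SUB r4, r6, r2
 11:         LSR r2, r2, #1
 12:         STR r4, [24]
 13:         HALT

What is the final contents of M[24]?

4

after MOV r6, #13: r6=13
after MOV r4, #11: r4=11
after MOV r2, #0: r2=0
after MOV r0, #34: r0=34
STR r4, [24] → M[24]=11
after NEG r0: r0=-(34)=-34
after AND r6, r4, #31: r6=11&31=11
after MOD r6, r4, #7: r6=11%7=4
after LSL r4, r6, #3: r4=4<<3=32
after SUB r4, r6, r2: r4=4-0=4
after LSR r2, r2, #1: r2=0>>1=0
STR r4, [24] → M[24]=4
halt.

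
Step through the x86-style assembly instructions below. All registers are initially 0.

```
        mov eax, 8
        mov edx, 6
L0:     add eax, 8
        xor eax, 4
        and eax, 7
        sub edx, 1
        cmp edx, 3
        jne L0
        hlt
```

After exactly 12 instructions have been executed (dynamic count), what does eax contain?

0

mov eax, 8 → eax=8
mov edx, 6 → edx=6
add eax, 8 → eax=8+8=16
xor eax, 4 → eax=16^4=20
and eax, 7 → eax=20&7=4
sub edx, 1 → edx=6-1=5
cmp edx, 3  (cmp 5,3)
jne L0: taken
add eax, 8 → eax=4+8=12
xor eax, 4 → eax=12^4=8
and eax, 7 → eax=8&7=0
sub edx, 1 → edx=5-1=4
After step 12: eax = 0.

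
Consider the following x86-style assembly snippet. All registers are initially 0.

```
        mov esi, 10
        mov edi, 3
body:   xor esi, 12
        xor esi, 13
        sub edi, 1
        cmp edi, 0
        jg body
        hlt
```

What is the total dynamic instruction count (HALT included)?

18

mov esi, 10 → esi=10
mov edi, 3 → edi=3
xor esi, 12 → esi=10^12=6
xor esi, 13 → esi=6^13=11
sub edi, 1 → edi=3-1=2
cmp edi, 0  (cmp 2,0)
jg body: taken
xor esi, 12 → esi=11^12=7
xor esi, 13 → esi=7^13=10
sub edi, 1 → edi=2-1=1
cmp edi, 0  (cmp 1,0)
jg body: taken
xor esi, 12 → esi=10^12=6
xor esi, 13 → esi=6^13=11
sub edi, 1 → edi=1-1=0
cmp edi, 0  (cmp 0,0)
jg body: not taken
halt.
Total executed instructions: 18.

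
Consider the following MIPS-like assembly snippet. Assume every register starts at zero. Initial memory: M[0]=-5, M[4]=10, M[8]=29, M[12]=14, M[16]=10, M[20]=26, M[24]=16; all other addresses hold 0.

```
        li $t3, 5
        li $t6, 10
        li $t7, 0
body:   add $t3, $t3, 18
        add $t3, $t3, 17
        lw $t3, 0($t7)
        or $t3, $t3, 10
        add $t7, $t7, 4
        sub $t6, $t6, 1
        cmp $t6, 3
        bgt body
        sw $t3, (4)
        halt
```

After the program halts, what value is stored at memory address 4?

$t3=5
$t6=10
$t7=0
$t3=5+18=23
$t3=23+17=40
$t3=M[0]=-5
$t3=(-5)|10=-5
$t7=0+4=4
$t6=10-1=9
cmp $t6, 3  (cmp 9,3)
bgt body: taken
$t3=(-5)+18=13
$t3=13+17=30
$t3=M[4]=10
$t3=10|10=10
$t7=4+4=8
$t6=9-1=8
cmp $t6, 3  (cmp 8,3)
bgt body: taken
$t3=10+18=28
$t3=28+17=45
$t3=M[8]=29
$t3=29|10=31
$t7=8+4=12
$t6=8-1=7
cmp $t6, 3  (cmp 7,3)
bgt body: taken
$t3=31+18=49
$t3=49+17=66
$t3=M[12]=14
$t3=14|10=14
$t7=12+4=16
$t6=7-1=6
cmp $t6, 3  (cmp 6,3)
bgt body: taken
$t3=14+18=32
$t3=32+17=49
$t3=M[16]=10
$t3=10|10=10
$t7=16+4=20
$t6=6-1=5
cmp $t6, 3  (cmp 5,3)
bgt body: taken
$t3=10+18=28
$t3=28+17=45
$t3=M[20]=26
$t3=26|10=26
$t7=20+4=24
$t6=5-1=4
cmp $t6, 3  (cmp 4,3)
bgt body: taken
$t3=26+18=44
$t3=44+17=61
$t3=M[24]=16
$t3=16|10=26
$t7=24+4=28
$t6=4-1=3
cmp $t6, 3  (cmp 3,3)
bgt body: not taken
sw $t3, (4) → M[4]=26
halt.

26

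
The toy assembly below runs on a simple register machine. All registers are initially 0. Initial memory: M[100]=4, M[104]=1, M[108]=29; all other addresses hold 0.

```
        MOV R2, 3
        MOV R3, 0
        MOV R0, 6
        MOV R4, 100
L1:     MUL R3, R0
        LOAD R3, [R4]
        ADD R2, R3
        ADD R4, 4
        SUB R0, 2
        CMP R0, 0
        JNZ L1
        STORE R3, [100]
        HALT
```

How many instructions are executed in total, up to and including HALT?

27

R2=3
R3=0
R0=6
R4=100
R3=0*6=0
R3=M[100]=4
R2=3+4=7
R4=100+4=104
R0=6-2=4
CMP R0, 0  (cmp 4,0)
JNZ L1: taken
R3=4*4=16
R3=M[104]=1
R2=7+1=8
R4=104+4=108
R0=4-2=2
CMP R0, 0  (cmp 2,0)
JNZ L1: taken
R3=1*2=2
R3=M[108]=29
R2=8+29=37
R4=108+4=112
R0=2-2=0
CMP R0, 0  (cmp 0,0)
JNZ L1: not taken
STORE R3, [100] → M[100]=29
halt.
Total executed instructions: 27.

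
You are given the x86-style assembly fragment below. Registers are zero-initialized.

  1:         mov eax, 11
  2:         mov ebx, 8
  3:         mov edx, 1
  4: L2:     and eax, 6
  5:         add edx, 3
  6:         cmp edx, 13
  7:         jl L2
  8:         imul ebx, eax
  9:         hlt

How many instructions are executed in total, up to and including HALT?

21

mov eax, 11 → eax=11
mov ebx, 8 → ebx=8
mov edx, 1 → edx=1
and eax, 6 → eax=11&6=2
add edx, 3 → edx=1+3=4
cmp edx, 13  (cmp 4,13)
jl L2: taken
and eax, 6 → eax=2&6=2
add edx, 3 → edx=4+3=7
cmp edx, 13  (cmp 7,13)
jl L2: taken
and eax, 6 → eax=2&6=2
add edx, 3 → edx=7+3=10
cmp edx, 13  (cmp 10,13)
jl L2: taken
and eax, 6 → eax=2&6=2
add edx, 3 → edx=10+3=13
cmp edx, 13  (cmp 13,13)
jl L2: not taken
imul ebx, eax → ebx=8*2=16
halt.
Total executed instructions: 21.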